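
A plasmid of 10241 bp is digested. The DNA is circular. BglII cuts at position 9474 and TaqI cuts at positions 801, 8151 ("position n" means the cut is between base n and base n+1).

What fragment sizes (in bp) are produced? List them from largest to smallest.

7350, 1568, 1323 bp

Combined cut positions (sorted): 801, 8151, 9474.
Circular molecule, 3 cuts → 3 fragments:
  8151 − 801 = 7350 bp
  9474 − 8151 = 1323 bp
  wrap: 10241 − 9474 + 801 = 1568 bp
Sorted largest to smallest: 7350, 1568, 1323 bp.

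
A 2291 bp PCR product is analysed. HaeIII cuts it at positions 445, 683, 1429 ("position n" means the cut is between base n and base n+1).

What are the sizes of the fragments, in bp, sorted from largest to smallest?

Linear molecule, 3 cuts → 4 fragments:
  445 − 0 = 445 bp
  683 − 445 = 238 bp
  1429 − 683 = 746 bp
  2291 − 1429 = 862 bp
Sorted largest to smallest: 862, 746, 445, 238 bp.

862, 746, 445, 238 bp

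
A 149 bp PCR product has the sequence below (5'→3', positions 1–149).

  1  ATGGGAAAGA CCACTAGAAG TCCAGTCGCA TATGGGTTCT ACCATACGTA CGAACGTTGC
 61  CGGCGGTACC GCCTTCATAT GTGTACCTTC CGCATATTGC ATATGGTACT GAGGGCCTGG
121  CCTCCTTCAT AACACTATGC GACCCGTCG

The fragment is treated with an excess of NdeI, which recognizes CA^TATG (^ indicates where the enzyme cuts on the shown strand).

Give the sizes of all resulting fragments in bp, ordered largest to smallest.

48, 47, 30, 24 bp

NdeI sites (CATATG) start at positions 29, 76, 100.
NdeI cuts after base 2 of each site, so after positions 30, 77, 101.
Linear molecule, 3 cuts → 4 fragments:
  1–30 → 30 bp
  31–77 → 47 bp
  78–101 → 24 bp
  102–149 → 48 bp
Sorted largest to smallest: 48, 47, 30, 24 bp.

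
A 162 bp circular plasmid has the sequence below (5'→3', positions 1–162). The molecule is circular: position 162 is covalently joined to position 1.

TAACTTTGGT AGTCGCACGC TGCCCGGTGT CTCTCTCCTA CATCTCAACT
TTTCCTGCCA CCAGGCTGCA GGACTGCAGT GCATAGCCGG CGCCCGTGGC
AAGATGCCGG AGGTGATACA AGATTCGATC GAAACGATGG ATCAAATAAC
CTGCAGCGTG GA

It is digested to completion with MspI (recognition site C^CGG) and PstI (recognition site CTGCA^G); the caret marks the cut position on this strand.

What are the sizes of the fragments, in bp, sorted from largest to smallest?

MspI sites (CCGG) start at positions 24, 87, 107.
MspI cuts after the first base of each site, so after positions 24, 87, 107.
PstI sites (CTGCAG) start at positions 66, 74, 151.
PstI cuts after base 5 of each site (before the last base), so after positions 70, 78, 155.
Combined cut positions: 24, 70, 78, 87, 107, 155.
Circular molecule, 6 cuts → 6 fragments:
  25–70 → 46 bp
  71–78 → 8 bp
  79–87 → 9 bp
  88–107 → 20 bp
  108–155 → 48 bp
  156–162 then 1–24 → 7 + 24 = 31 bp
Sorted largest to smallest: 48, 46, 31, 20, 9, 8 bp.

48, 46, 31, 20, 9, 8 bp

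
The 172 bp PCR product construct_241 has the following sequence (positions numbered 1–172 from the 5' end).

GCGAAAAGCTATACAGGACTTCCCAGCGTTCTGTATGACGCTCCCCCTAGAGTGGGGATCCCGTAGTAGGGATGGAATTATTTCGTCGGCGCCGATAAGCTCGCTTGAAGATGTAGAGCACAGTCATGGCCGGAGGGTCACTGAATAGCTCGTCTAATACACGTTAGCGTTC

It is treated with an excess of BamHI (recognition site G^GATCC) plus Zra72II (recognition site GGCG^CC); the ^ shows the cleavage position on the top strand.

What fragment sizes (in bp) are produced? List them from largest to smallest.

The BamHI site (GGATCC) starts at position 56.
BamHI cuts after the first base of each site, so after position 56.
The Zra72II site (GGCGCC) starts at position 88.
Zra72II cuts after base 4 of each site, so after position 91.
Combined cut positions: 56, 91.
Linear molecule, 2 cuts → 3 fragments:
  1–56 → 56 bp
  57–91 → 35 bp
  92–172 → 81 bp
Sorted largest to smallest: 81, 56, 35 bp.

81, 56, 35 bp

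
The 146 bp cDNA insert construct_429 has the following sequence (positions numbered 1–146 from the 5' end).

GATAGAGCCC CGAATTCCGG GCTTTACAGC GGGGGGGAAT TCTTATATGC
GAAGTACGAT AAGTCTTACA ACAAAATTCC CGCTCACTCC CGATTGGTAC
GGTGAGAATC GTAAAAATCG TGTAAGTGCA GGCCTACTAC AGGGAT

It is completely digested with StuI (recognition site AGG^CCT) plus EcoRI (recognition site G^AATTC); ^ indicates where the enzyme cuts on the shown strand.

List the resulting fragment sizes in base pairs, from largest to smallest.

The StuI site (AGGCCT) starts at position 130.
StuI cuts after base 3 of each site, so after position 132.
EcoRI sites (GAATTC) start at positions 12, 37.
EcoRI cuts after the first base of each site, so after positions 12, 37.
Combined cut positions: 12, 37, 132.
Linear molecule, 3 cuts → 4 fragments:
  1–12 → 12 bp
  13–37 → 25 bp
  38–132 → 95 bp
  133–146 → 14 bp
Sorted largest to smallest: 95, 25, 14, 12 bp.

95, 25, 14, 12 bp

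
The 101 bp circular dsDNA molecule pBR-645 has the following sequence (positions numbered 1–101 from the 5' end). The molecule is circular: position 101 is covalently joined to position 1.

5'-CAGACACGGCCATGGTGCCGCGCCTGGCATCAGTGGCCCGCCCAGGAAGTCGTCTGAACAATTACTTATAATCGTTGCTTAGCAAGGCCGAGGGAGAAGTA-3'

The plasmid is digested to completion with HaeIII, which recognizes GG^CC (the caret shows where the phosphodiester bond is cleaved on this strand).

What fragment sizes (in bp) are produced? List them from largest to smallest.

HaeIII sites (GGCC) start at positions 8, 35, 86.
HaeIII cuts after base 2 of each site, so after positions 9, 36, 87.
Circular molecule, 3 cuts → 3 fragments:
  10–36 → 27 bp
  37–87 → 51 bp
  88–101 then 1–9 → 14 + 9 = 23 bp
Sorted largest to smallest: 51, 27, 23 bp.

51, 27, 23 bp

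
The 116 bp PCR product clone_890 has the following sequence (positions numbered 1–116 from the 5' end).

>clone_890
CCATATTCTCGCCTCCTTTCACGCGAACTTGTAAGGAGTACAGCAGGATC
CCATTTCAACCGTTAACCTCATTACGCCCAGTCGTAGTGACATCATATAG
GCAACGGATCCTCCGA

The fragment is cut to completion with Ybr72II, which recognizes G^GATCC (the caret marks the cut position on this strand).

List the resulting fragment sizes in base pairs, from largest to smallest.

Ybr72II sites (GGATCC) start at positions 46, 106.
Ybr72II cuts after the first base of each site, so after positions 46, 106.
Linear molecule, 2 cuts → 3 fragments:
  1–46 → 46 bp
  47–106 → 60 bp
  107–116 → 10 bp
Sorted largest to smallest: 60, 46, 10 bp.

60, 46, 10 bp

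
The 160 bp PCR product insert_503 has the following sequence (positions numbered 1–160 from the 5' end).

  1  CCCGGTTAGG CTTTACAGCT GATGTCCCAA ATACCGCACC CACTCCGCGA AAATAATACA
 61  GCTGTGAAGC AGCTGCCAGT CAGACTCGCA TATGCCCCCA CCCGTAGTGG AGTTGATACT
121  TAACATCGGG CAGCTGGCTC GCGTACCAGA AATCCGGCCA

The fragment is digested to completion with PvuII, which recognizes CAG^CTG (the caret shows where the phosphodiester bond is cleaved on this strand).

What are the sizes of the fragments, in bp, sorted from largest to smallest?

PvuII sites (CAGCTG) start at positions 16, 59, 70, 131.
PvuII cuts after base 3 of each site, so after positions 18, 61, 72, 133.
Linear molecule, 4 cuts → 5 fragments:
  1–18 → 18 bp
  19–61 → 43 bp
  62–72 → 11 bp
  73–133 → 61 bp
  134–160 → 27 bp
Sorted largest to smallest: 61, 43, 27, 18, 11 bp.

61, 43, 27, 18, 11 bp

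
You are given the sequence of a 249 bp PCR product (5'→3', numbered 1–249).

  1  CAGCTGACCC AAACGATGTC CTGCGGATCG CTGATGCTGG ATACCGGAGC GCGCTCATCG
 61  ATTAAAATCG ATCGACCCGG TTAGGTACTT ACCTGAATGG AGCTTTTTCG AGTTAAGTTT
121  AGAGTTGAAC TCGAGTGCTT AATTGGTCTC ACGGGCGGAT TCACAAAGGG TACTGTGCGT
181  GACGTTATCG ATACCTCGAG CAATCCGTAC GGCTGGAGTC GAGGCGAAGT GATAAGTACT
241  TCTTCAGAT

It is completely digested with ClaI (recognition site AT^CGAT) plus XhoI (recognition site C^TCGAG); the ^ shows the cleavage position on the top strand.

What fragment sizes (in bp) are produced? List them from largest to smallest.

ClaI sites (ATCGAT) start at positions 57, 67, 187.
ClaI cuts after base 2 of each site, so after positions 58, 68, 188.
XhoI sites (CTCGAG) start at positions 130, 195.
XhoI cuts after the first base of each site, so after positions 130, 195.
Combined cut positions: 58, 68, 130, 188, 195.
Linear molecule, 5 cuts → 6 fragments:
  1–58 → 58 bp
  59–68 → 10 bp
  69–130 → 62 bp
  131–188 → 58 bp
  189–195 → 7 bp
  196–249 → 54 bp
Sorted largest to smallest: 62, 58, 58, 54, 10, 7 bp.

62, 58, 58, 54, 10, 7 bp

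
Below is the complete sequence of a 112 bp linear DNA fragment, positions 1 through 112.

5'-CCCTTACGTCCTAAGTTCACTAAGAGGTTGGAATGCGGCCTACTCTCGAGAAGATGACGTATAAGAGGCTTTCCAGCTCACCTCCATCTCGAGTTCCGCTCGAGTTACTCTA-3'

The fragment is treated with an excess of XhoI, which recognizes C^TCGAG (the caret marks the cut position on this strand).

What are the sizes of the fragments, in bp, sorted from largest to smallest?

XhoI sites (CTCGAG) start at positions 45, 88, 99.
XhoI cuts after the first base of each site, so after positions 45, 88, 99.
Linear molecule, 3 cuts → 4 fragments:
  1–45 → 45 bp
  46–88 → 43 bp
  89–99 → 11 bp
  100–112 → 13 bp
Sorted largest to smallest: 45, 43, 13, 11 bp.

45, 43, 13, 11 bp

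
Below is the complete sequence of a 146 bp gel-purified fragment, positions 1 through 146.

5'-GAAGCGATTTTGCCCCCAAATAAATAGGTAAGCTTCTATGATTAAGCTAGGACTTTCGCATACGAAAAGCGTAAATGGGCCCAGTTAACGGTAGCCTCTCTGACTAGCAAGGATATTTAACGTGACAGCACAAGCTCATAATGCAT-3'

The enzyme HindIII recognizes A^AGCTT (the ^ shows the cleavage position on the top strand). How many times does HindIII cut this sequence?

AAGCTT occurs starting at position 30.
HindIII cuts at 1 site.

1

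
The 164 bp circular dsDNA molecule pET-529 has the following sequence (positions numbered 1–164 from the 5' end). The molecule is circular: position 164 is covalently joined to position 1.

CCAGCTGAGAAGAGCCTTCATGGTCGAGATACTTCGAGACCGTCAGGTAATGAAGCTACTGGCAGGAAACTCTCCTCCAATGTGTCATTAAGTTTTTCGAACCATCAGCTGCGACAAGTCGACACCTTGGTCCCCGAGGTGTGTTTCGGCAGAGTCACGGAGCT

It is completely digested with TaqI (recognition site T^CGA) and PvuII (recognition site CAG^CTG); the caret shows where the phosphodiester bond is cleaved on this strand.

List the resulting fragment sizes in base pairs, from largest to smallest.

TaqI sites (TCGA) start at positions 24, 34, 97, 119.
TaqI cuts after the first base of each site, so after positions 24, 34, 97, 119.
PvuII sites (CAGCTG) start at positions 2, 106.
PvuII cuts after base 3 of each site, so after positions 4, 108.
Combined cut positions: 4, 24, 34, 97, 108, 119.
Circular molecule, 6 cuts → 6 fragments:
  5–24 → 20 bp
  25–34 → 10 bp
  35–97 → 63 bp
  98–108 → 11 bp
  109–119 → 11 bp
  120–164 then 1–4 → 45 + 4 = 49 bp
Sorted largest to smallest: 63, 49, 20, 11, 11, 10 bp.

63, 49, 20, 11, 11, 10 bp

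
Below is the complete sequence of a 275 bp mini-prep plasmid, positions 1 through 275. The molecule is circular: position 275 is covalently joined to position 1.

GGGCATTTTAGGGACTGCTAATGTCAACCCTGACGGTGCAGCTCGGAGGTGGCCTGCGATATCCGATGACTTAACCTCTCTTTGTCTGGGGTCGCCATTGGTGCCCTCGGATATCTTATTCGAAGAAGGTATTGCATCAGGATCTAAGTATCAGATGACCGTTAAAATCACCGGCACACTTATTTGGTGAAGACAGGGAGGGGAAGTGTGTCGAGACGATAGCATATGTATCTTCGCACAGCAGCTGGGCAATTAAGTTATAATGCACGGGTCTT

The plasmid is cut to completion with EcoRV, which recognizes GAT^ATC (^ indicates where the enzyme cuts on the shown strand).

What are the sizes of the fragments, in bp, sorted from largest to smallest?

223, 52 bp

EcoRV sites (GATATC) start at positions 58, 110.
EcoRV cuts after base 3 of each site, so after positions 60, 112.
Circular molecule, 2 cuts → 2 fragments:
  61–112 → 52 bp
  113–275 then 1–60 → 163 + 60 = 223 bp
Sorted largest to smallest: 223, 52 bp.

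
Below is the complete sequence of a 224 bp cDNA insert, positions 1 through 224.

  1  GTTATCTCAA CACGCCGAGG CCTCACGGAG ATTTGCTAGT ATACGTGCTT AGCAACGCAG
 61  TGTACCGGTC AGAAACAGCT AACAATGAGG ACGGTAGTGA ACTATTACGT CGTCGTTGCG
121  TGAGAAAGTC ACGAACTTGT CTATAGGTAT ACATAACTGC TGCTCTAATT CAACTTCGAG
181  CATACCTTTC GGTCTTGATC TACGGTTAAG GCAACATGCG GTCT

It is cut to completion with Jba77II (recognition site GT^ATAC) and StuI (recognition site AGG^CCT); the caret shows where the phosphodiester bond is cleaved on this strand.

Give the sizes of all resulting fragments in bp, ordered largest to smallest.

108, 76, 20, 20 bp

Jba77II sites (GTATAC) start at positions 39, 147.
Jba77II cuts after base 2 of each site, so after positions 40, 148.
The StuI site (AGGCCT) starts at position 18.
StuI cuts after base 3 of each site, so after position 20.
Combined cut positions: 20, 40, 148.
Linear molecule, 3 cuts → 4 fragments:
  1–20 → 20 bp
  21–40 → 20 bp
  41–148 → 108 bp
  149–224 → 76 bp
Sorted largest to smallest: 108, 76, 20, 20 bp.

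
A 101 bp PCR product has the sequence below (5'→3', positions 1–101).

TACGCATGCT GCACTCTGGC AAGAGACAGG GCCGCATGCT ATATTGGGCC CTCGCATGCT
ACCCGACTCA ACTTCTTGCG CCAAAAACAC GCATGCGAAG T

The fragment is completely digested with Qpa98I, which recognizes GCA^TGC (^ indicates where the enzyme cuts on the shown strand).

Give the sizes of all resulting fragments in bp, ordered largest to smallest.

37, 30, 20, 8, 6 bp

Qpa98I sites (GCATGC) start at positions 4, 34, 54, 91.
Qpa98I cuts after base 3 of each site, so after positions 6, 36, 56, 93.
Linear molecule, 4 cuts → 5 fragments:
  1–6 → 6 bp
  7–36 → 30 bp
  37–56 → 20 bp
  57–93 → 37 bp
  94–101 → 8 bp
Sorted largest to smallest: 37, 30, 20, 8, 6 bp.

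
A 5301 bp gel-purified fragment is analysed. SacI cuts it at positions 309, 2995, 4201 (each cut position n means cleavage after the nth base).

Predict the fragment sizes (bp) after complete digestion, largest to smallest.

Linear molecule, 3 cuts → 4 fragments:
  309 − 0 = 309 bp
  2995 − 309 = 2686 bp
  4201 − 2995 = 1206 bp
  5301 − 4201 = 1100 bp
Sorted largest to smallest: 2686, 1206, 1100, 309 bp.

2686, 1206, 1100, 309 bp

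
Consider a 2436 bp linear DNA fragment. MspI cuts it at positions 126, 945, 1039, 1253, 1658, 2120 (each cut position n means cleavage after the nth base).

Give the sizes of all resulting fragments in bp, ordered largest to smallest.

819, 462, 405, 316, 214, 126, 94 bp

Linear molecule, 6 cuts → 7 fragments:
  126 − 0 = 126 bp
  945 − 126 = 819 bp
  1039 − 945 = 94 bp
  1253 − 1039 = 214 bp
  1658 − 1253 = 405 bp
  2120 − 1658 = 462 bp
  2436 − 2120 = 316 bp
Sorted largest to smallest: 819, 462, 405, 316, 214, 126, 94 bp.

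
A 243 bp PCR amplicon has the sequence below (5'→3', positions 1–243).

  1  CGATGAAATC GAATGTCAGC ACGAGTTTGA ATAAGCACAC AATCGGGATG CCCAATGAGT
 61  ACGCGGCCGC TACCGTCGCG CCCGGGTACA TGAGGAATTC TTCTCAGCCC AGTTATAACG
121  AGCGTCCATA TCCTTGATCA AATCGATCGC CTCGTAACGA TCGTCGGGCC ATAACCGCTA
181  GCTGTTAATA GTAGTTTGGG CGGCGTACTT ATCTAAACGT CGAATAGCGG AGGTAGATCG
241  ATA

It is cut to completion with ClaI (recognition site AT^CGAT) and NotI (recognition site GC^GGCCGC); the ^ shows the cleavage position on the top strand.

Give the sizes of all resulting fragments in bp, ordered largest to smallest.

95, 79, 64, 5 bp

ClaI sites (ATCGAT) start at positions 142, 237.
ClaI cuts after base 2 of each site, so after positions 143, 238.
The NotI site (GCGGCCGC) starts at position 63.
NotI cuts after base 2 of each site, so after position 64.
Combined cut positions: 64, 143, 238.
Linear molecule, 3 cuts → 4 fragments:
  1–64 → 64 bp
  65–143 → 79 bp
  144–238 → 95 bp
  239–243 → 5 bp
Sorted largest to smallest: 95, 79, 64, 5 bp.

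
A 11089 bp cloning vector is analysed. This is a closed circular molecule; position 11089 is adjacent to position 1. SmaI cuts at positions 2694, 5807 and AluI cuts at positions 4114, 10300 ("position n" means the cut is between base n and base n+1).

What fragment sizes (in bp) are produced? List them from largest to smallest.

Combined cut positions (sorted): 2694, 4114, 5807, 10300.
Circular molecule, 4 cuts → 4 fragments:
  4114 − 2694 = 1420 bp
  5807 − 4114 = 1693 bp
  10300 − 5807 = 4493 bp
  wrap: 11089 − 10300 + 2694 = 3483 bp
Sorted largest to smallest: 4493, 3483, 1693, 1420 bp.

4493, 3483, 1693, 1420 bp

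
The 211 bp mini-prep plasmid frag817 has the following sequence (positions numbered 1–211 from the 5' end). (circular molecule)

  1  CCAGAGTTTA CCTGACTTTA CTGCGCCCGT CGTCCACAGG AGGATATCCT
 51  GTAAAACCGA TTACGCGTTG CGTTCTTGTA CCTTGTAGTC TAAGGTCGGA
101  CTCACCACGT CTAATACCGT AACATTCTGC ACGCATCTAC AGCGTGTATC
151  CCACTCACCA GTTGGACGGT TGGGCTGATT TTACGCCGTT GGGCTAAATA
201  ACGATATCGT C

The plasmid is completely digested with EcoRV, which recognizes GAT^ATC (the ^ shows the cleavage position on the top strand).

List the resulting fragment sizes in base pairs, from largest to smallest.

160, 51 bp

EcoRV sites (GATATC) start at positions 43, 203.
EcoRV cuts after base 3 of each site, so after positions 45, 205.
Circular molecule, 2 cuts → 2 fragments:
  46–205 → 160 bp
  206–211 then 1–45 → 6 + 45 = 51 bp
Sorted largest to smallest: 160, 51 bp.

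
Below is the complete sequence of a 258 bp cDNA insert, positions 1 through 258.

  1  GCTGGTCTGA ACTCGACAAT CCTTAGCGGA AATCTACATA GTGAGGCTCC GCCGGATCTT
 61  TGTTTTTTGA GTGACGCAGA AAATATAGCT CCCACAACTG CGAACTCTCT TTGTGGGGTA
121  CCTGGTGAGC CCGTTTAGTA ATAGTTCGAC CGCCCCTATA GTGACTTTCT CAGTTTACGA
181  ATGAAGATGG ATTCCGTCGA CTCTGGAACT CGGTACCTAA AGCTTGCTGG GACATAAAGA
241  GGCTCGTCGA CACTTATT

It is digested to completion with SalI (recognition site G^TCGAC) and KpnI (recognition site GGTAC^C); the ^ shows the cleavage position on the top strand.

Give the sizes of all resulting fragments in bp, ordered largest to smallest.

SalI sites (GTCGAC) start at positions 196, 246.
SalI cuts after the first base of each site, so after positions 196, 246.
KpnI sites (GGTACC) start at positions 117, 212.
KpnI cuts after base 5 of each site (before the last base), so after positions 121, 216.
Combined cut positions: 121, 196, 216, 246.
Linear molecule, 4 cuts → 5 fragments:
  1–121 → 121 bp
  122–196 → 75 bp
  197–216 → 20 bp
  217–246 → 30 bp
  247–258 → 12 bp
Sorted largest to smallest: 121, 75, 30, 20, 12 bp.

121, 75, 30, 20, 12 bp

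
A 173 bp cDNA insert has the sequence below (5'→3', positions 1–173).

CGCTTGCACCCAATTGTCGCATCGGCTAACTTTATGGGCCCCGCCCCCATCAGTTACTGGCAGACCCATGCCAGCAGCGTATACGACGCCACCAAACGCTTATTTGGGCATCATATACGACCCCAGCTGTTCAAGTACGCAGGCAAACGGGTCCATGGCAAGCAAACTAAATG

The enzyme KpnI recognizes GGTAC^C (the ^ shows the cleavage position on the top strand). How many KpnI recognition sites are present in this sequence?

0

No occurrence of GGTACC is present in the sequence.
KpnI does not cut: 0 sites.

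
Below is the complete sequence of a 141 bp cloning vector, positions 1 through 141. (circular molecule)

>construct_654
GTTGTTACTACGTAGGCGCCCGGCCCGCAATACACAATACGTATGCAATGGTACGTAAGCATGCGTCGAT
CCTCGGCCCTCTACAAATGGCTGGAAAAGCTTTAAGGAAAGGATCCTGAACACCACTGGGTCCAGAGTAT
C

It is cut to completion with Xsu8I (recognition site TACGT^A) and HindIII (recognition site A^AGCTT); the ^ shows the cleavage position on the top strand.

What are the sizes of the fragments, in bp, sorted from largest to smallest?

Xsu8I sites (TACGTA) start at positions 9, 38, 52.
Xsu8I cuts after base 5 of each site (before the last base), so after positions 13, 42, 56.
The HindIII site (AAGCTT) starts at position 97.
HindIII cuts after the first base of each site, so after position 97.
Combined cut positions: 13, 42, 56, 97.
Circular molecule, 4 cuts → 4 fragments:
  14–42 → 29 bp
  43–56 → 14 bp
  57–97 → 41 bp
  98–141 then 1–13 → 44 + 13 = 57 bp
Sorted largest to smallest: 57, 41, 29, 14 bp.

57, 41, 29, 14 bp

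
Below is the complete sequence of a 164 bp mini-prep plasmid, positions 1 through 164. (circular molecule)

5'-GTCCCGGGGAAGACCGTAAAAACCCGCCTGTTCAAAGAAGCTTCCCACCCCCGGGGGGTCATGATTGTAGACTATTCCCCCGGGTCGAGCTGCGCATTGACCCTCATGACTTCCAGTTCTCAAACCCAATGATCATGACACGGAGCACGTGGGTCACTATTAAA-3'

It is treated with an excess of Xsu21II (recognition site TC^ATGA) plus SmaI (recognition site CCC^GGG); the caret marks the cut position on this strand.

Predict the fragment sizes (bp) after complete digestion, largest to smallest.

Xsu21II sites (TCATGA) start at positions 59, 104, 133.
Xsu21II cuts after base 2 of each site, so after positions 60, 105, 134.
SmaI sites (CCCGGG) start at positions 3, 50, 79.
SmaI cuts after base 3 of each site, so after positions 5, 52, 81.
Combined cut positions: 5, 52, 60, 81, 105, 134.
Circular molecule, 6 cuts → 6 fragments:
  6–52 → 47 bp
  53–60 → 8 bp
  61–81 → 21 bp
  82–105 → 24 bp
  106–134 → 29 bp
  135–164 then 1–5 → 30 + 5 = 35 bp
Sorted largest to smallest: 47, 35, 29, 24, 21, 8 bp.

47, 35, 29, 24, 21, 8 bp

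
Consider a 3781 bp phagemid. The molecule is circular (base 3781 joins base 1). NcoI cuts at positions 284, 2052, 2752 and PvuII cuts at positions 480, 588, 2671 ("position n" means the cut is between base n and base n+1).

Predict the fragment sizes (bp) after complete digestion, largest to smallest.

1464, 1313, 619, 196, 108, 81 bp

Combined cut positions (sorted): 284, 480, 588, 2052, 2671, 2752.
Circular molecule, 6 cuts → 6 fragments:
  480 − 284 = 196 bp
  588 − 480 = 108 bp
  2052 − 588 = 1464 bp
  2671 − 2052 = 619 bp
  2752 − 2671 = 81 bp
  wrap: 3781 − 2752 + 284 = 1313 bp
Sorted largest to smallest: 1464, 1313, 619, 196, 108, 81 bp.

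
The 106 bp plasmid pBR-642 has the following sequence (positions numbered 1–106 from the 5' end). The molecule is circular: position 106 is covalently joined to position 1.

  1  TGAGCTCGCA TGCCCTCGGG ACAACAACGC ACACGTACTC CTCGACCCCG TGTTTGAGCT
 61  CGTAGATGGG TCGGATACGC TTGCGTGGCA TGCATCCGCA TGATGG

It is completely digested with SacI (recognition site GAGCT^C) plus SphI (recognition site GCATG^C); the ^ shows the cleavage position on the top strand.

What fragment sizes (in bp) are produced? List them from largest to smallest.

48, 32, 20, 6 bp

SacI sites (GAGCTC) start at positions 2, 56.
SacI cuts after base 5 of each site (before the last base), so after positions 6, 60.
SphI sites (GCATGC) start at positions 8, 88.
SphI cuts after base 5 of each site (before the last base), so after positions 12, 92.
Combined cut positions: 6, 12, 60, 92.
Circular molecule, 4 cuts → 4 fragments:
  7–12 → 6 bp
  13–60 → 48 bp
  61–92 → 32 bp
  93–106 then 1–6 → 14 + 6 = 20 bp
Sorted largest to smallest: 48, 32, 20, 6 bp.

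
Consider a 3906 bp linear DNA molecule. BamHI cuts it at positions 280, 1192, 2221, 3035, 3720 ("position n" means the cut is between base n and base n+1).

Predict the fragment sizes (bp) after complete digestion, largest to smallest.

Linear molecule, 5 cuts → 6 fragments:
  280 − 0 = 280 bp
  1192 − 280 = 912 bp
  2221 − 1192 = 1029 bp
  3035 − 2221 = 814 bp
  3720 − 3035 = 685 bp
  3906 − 3720 = 186 bp
Sorted largest to smallest: 1029, 912, 814, 685, 280, 186 bp.

1029, 912, 814, 685, 280, 186 bp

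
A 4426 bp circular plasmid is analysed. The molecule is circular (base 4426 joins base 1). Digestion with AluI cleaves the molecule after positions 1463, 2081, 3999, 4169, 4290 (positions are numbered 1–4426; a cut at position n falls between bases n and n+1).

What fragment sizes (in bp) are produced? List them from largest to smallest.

1918, 1599, 618, 170, 121 bp

Circular molecule, 5 cuts → 5 fragments:
  2081 − 1463 = 618 bp
  3999 − 2081 = 1918 bp
  4169 − 3999 = 170 bp
  4290 − 4169 = 121 bp
  wrap: 4426 − 4290 + 1463 = 1599 bp
Sorted largest to smallest: 1918, 1599, 618, 170, 121 bp.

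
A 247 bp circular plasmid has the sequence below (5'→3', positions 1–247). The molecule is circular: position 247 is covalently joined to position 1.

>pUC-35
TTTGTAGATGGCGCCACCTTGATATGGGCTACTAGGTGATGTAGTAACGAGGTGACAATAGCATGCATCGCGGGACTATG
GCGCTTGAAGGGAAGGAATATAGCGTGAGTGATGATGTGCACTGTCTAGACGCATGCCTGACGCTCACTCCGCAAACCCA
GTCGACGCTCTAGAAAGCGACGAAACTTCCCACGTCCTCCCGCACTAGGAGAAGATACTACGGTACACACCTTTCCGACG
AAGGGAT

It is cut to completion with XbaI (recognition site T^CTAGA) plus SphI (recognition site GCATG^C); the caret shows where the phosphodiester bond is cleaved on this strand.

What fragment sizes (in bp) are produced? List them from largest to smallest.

143, 60, 33, 11 bp

XbaI sites (TCTAGA) start at positions 125, 169.
XbaI cuts after the first base of each site, so after positions 125, 169.
SphI sites (GCATGC) start at positions 61, 132.
SphI cuts after base 5 of each site (before the last base), so after positions 65, 136.
Combined cut positions: 65, 125, 136, 169.
Circular molecule, 4 cuts → 4 fragments:
  66–125 → 60 bp
  126–136 → 11 bp
  137–169 → 33 bp
  170–247 then 1–65 → 78 + 65 = 143 bp
Sorted largest to smallest: 143, 60, 33, 11 bp.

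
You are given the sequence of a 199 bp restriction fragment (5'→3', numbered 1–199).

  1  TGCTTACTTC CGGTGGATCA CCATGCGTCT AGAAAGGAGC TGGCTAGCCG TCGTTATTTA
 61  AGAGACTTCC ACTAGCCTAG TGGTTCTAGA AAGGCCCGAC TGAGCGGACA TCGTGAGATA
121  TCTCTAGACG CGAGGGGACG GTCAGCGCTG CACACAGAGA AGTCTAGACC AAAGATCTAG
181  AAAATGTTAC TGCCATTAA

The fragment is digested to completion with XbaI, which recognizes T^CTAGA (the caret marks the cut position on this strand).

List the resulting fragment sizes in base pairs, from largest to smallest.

XbaI sites (TCTAGA) start at positions 28, 85, 123, 163, 176.
XbaI cuts after the first base of each site, so after positions 28, 85, 123, 163, 176.
Linear molecule, 5 cuts → 6 fragments:
  1–28 → 28 bp
  29–85 → 57 bp
  86–123 → 38 bp
  124–163 → 40 bp
  164–176 → 13 bp
  177–199 → 23 bp
Sorted largest to smallest: 57, 40, 38, 28, 23, 13 bp.

57, 40, 38, 28, 23, 13 bp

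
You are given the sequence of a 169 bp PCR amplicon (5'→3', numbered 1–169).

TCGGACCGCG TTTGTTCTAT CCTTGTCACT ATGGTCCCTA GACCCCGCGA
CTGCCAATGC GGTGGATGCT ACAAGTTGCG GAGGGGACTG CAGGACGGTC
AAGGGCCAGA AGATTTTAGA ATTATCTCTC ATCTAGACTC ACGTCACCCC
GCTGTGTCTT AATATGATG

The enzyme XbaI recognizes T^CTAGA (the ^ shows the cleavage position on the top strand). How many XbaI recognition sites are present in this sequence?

TCTAGA occurs starting at position 132.
XbaI cuts at 1 site.

1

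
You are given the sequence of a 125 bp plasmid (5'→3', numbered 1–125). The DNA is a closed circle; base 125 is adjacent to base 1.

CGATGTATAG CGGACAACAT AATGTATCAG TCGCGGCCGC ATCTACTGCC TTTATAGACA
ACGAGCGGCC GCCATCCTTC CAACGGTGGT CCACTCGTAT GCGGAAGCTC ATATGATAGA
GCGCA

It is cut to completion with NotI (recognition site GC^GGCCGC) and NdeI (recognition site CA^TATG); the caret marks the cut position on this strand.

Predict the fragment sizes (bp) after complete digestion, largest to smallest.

48, 45, 32 bp

NotI sites (GCGGCCGC) start at positions 33, 65.
NotI cuts after base 2 of each site, so after positions 34, 66.
The NdeI site (CATATG) starts at position 110.
NdeI cuts after base 2 of each site, so after position 111.
Combined cut positions: 34, 66, 111.
Circular molecule, 3 cuts → 3 fragments:
  35–66 → 32 bp
  67–111 → 45 bp
  112–125 then 1–34 → 14 + 34 = 48 bp
Sorted largest to smallest: 48, 45, 32 bp.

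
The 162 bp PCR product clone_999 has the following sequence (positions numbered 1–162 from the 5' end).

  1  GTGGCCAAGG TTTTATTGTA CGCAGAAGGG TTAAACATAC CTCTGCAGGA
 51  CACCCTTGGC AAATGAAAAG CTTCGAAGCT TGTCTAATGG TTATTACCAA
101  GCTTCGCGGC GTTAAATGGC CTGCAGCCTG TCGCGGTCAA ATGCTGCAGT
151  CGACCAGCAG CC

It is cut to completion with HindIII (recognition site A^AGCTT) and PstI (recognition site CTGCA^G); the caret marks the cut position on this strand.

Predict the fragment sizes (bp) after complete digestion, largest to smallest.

HindIII sites (AAGCTT) start at positions 68, 76, 99.
HindIII cuts after the first base of each site, so after positions 68, 76, 99.
PstI sites (CTGCAG) start at positions 43, 121, 144.
PstI cuts after base 5 of each site (before the last base), so after positions 47, 125, 148.
Combined cut positions: 47, 68, 76, 99, 125, 148.
Linear molecule, 6 cuts → 7 fragments:
  1–47 → 47 bp
  48–68 → 21 bp
  69–76 → 8 bp
  77–99 → 23 bp
  100–125 → 26 bp
  126–148 → 23 bp
  149–162 → 14 bp
Sorted largest to smallest: 47, 26, 23, 23, 21, 14, 8 bp.

47, 26, 23, 23, 21, 14, 8 bp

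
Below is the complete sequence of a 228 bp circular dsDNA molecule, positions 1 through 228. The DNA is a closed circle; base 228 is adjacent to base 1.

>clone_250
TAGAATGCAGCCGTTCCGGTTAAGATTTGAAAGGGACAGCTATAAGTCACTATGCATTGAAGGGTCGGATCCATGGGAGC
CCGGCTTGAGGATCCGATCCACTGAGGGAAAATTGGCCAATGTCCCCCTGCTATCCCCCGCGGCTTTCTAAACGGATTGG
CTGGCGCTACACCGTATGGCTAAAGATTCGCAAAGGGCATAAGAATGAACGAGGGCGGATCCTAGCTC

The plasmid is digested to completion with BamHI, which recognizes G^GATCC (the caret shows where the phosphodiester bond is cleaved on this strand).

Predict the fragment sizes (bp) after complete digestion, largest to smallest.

BamHI sites (GGATCC) start at positions 67, 90, 217.
BamHI cuts after the first base of each site, so after positions 67, 90, 217.
Circular molecule, 3 cuts → 3 fragments:
  68–90 → 23 bp
  91–217 → 127 bp
  218–228 then 1–67 → 11 + 67 = 78 bp
Sorted largest to smallest: 127, 78, 23 bp.

127, 78, 23 bp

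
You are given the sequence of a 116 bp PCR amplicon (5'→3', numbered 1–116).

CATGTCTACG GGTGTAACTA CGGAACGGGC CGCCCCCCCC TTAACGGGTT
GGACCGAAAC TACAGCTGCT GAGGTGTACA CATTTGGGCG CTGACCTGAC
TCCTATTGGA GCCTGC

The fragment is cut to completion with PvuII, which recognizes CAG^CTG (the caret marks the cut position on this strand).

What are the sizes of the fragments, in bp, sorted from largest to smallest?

65, 51 bp

The PvuII site (CAGCTG) starts at position 63.
PvuII cuts after base 3 of each site, so after position 65.
Linear molecule, 1 cut → 2 fragments:
  1–65 → 65 bp
  66–116 → 51 bp
Sorted largest to smallest: 65, 51 bp.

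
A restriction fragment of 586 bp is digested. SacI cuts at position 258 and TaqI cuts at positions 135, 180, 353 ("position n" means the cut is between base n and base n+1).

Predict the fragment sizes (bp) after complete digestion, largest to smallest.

233, 135, 95, 78, 45 bp

Combined cut positions (sorted): 135, 180, 258, 353.
Linear molecule, 4 cuts → 5 fragments:
  135 − 0 = 135 bp
  180 − 135 = 45 bp
  258 − 180 = 78 bp
  353 − 258 = 95 bp
  586 − 353 = 233 bp
Sorted largest to smallest: 233, 135, 95, 78, 45 bp.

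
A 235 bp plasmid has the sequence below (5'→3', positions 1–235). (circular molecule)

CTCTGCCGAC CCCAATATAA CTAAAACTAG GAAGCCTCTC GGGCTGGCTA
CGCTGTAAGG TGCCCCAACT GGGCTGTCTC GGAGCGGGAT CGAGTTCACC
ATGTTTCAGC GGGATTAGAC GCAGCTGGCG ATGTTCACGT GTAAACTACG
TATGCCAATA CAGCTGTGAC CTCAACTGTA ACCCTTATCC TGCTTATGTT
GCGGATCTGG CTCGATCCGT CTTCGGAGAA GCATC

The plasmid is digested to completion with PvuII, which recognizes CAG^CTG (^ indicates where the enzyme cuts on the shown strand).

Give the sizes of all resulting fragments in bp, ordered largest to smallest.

196, 39 bp

PvuII sites (CAGCTG) start at positions 122, 161.
PvuII cuts after base 3 of each site, so after positions 124, 163.
Circular molecule, 2 cuts → 2 fragments:
  125–163 → 39 bp
  164–235 then 1–124 → 72 + 124 = 196 bp
Sorted largest to smallest: 196, 39 bp.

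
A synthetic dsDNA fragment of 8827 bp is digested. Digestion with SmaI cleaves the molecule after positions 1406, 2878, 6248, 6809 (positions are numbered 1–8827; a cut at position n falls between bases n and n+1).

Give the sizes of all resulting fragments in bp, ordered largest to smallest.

Linear molecule, 4 cuts → 5 fragments:
  1406 − 0 = 1406 bp
  2878 − 1406 = 1472 bp
  6248 − 2878 = 3370 bp
  6809 − 6248 = 561 bp
  8827 − 6809 = 2018 bp
Sorted largest to smallest: 3370, 2018, 1472, 1406, 561 bp.

3370, 2018, 1472, 1406, 561 bp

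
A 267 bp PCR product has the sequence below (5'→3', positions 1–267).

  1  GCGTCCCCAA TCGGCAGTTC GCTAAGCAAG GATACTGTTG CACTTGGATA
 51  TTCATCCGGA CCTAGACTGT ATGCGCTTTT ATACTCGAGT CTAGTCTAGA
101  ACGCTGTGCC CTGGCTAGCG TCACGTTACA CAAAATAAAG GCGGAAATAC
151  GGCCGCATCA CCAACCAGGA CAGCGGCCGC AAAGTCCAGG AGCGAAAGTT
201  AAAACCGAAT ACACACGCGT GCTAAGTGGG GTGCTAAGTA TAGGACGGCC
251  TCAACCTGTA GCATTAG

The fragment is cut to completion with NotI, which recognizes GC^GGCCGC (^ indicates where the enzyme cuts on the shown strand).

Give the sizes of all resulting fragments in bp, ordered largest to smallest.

174, 93 bp

The NotI site (GCGGCCGC) starts at position 173.
NotI cuts after base 2 of each site, so after position 174.
Linear molecule, 1 cut → 2 fragments:
  1–174 → 174 bp
  175–267 → 93 bp
Sorted largest to smallest: 174, 93 bp.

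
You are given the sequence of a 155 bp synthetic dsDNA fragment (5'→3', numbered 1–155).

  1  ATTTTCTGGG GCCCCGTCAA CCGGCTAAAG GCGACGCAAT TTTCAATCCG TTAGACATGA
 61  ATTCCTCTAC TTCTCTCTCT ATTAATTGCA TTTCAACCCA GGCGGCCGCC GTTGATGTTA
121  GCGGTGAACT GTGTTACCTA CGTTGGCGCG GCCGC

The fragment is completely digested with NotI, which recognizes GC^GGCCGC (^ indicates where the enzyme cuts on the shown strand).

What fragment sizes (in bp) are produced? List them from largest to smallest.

103, 46, 6 bp

NotI sites (GCGGCCGC) start at positions 102, 148.
NotI cuts after base 2 of each site, so after positions 103, 149.
Linear molecule, 2 cuts → 3 fragments:
  1–103 → 103 bp
  104–149 → 46 bp
  150–155 → 6 bp
Sorted largest to smallest: 103, 46, 6 bp.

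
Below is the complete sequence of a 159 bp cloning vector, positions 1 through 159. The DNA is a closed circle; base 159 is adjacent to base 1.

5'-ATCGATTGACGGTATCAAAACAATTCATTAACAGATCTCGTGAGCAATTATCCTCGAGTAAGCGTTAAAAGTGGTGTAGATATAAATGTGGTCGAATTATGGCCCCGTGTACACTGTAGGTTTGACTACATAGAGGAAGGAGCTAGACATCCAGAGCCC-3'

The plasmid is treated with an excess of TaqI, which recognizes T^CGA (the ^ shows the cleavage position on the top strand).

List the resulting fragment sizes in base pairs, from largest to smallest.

69, 52, 38 bp

TaqI sites (TCGA) start at positions 2, 54, 92.
TaqI cuts after the first base of each site, so after positions 2, 54, 92.
Circular molecule, 3 cuts → 3 fragments:
  3–54 → 52 bp
  55–92 → 38 bp
  93–159 then 1–2 → 67 + 2 = 69 bp
Sorted largest to smallest: 69, 52, 38 bp.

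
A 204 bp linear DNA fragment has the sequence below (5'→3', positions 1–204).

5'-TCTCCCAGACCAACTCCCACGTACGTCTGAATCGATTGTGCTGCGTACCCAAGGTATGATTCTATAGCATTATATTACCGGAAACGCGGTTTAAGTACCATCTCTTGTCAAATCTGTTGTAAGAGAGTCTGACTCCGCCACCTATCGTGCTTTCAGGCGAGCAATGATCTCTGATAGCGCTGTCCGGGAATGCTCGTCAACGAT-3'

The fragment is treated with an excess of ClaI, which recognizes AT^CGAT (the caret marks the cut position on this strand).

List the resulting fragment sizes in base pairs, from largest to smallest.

The ClaI site (ATCGAT) starts at position 31.
ClaI cuts after base 2 of each site, so after position 32.
Linear molecule, 1 cut → 2 fragments:
  1–32 → 32 bp
  33–204 → 172 bp
Sorted largest to smallest: 172, 32 bp.

172, 32 bp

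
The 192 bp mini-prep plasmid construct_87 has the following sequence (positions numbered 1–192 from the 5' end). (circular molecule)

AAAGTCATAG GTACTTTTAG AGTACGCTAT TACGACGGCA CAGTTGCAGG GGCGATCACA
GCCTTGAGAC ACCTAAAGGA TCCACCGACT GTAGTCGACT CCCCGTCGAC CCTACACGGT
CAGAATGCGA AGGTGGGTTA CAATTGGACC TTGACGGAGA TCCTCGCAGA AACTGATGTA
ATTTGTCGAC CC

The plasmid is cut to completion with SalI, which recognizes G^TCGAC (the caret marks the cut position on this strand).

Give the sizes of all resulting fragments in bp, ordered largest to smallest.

101, 80, 11 bp

SalI sites (GTCGAC) start at positions 94, 105, 185.
SalI cuts after the first base of each site, so after positions 94, 105, 185.
Circular molecule, 3 cuts → 3 fragments:
  95–105 → 11 bp
  106–185 → 80 bp
  186–192 then 1–94 → 7 + 94 = 101 bp
Sorted largest to smallest: 101, 80, 11 bp.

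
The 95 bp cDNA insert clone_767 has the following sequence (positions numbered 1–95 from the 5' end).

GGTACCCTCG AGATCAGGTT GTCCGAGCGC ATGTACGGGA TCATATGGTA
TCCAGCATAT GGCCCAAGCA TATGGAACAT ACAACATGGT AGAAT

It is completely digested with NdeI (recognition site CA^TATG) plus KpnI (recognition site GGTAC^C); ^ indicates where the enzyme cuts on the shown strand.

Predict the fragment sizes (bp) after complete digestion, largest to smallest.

38, 25, 14, 13, 5 bp

NdeI sites (CATATG) start at positions 42, 56, 69.
NdeI cuts after base 2 of each site, so after positions 43, 57, 70.
The KpnI site (GGTACC) starts at position 1.
KpnI cuts after base 5 of each site (before the last base), so after position 5.
Combined cut positions: 5, 43, 57, 70.
Linear molecule, 4 cuts → 5 fragments:
  1–5 → 5 bp
  6–43 → 38 bp
  44–57 → 14 bp
  58–70 → 13 bp
  71–95 → 25 bp
Sorted largest to smallest: 38, 25, 14, 13, 5 bp.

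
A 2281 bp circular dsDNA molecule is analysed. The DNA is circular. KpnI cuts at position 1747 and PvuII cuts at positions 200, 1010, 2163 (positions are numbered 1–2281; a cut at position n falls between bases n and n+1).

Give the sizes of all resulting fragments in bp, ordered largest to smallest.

Combined cut positions (sorted): 200, 1010, 1747, 2163.
Circular molecule, 4 cuts → 4 fragments:
  1010 − 200 = 810 bp
  1747 − 1010 = 737 bp
  2163 − 1747 = 416 bp
  wrap: 2281 − 2163 + 200 = 318 bp
Sorted largest to smallest: 810, 737, 416, 318 bp.

810, 737, 416, 318 bp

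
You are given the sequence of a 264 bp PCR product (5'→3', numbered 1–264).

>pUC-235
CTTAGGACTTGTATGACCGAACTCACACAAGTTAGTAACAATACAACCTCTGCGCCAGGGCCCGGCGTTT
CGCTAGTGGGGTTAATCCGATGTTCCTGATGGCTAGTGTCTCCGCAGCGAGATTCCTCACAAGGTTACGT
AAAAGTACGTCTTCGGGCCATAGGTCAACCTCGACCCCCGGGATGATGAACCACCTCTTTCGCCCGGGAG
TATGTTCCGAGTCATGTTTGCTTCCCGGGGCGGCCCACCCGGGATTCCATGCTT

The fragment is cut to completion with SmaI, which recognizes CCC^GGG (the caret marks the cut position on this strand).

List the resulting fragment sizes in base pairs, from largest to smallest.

SmaI sites (CCCGGG) start at positions 177, 203, 234, 248.
SmaI cuts after base 3 of each site, so after positions 179, 205, 236, 250.
Linear molecule, 4 cuts → 5 fragments:
  1–179 → 179 bp
  180–205 → 26 bp
  206–236 → 31 bp
  237–250 → 14 bp
  251–264 → 14 bp
Sorted largest to smallest: 179, 31, 26, 14, 14 bp.

179, 31, 26, 14, 14 bp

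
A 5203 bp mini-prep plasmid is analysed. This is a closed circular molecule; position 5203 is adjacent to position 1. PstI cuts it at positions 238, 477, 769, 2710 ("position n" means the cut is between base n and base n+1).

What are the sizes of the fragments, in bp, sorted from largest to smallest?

Circular molecule, 4 cuts → 4 fragments:
  477 − 238 = 239 bp
  769 − 477 = 292 bp
  2710 − 769 = 1941 bp
  wrap: 5203 − 2710 + 238 = 2731 bp
Sorted largest to smallest: 2731, 1941, 292, 239 bp.

2731, 1941, 292, 239 bp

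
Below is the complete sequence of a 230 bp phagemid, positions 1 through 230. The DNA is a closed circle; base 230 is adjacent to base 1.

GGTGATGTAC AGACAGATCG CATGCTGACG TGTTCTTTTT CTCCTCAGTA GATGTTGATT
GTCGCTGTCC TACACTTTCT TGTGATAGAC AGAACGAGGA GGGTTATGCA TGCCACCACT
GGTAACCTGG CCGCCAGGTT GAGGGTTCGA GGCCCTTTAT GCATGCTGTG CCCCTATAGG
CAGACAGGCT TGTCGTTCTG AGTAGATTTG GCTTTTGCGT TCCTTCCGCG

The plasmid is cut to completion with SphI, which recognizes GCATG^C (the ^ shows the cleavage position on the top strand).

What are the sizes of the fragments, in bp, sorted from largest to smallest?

SphI sites (GCATGC) start at positions 20, 108, 161.
SphI cuts after base 5 of each site (before the last base), so after positions 24, 112, 165.
Circular molecule, 3 cuts → 3 fragments:
  25–112 → 88 bp
  113–165 → 53 bp
  166–230 then 1–24 → 65 + 24 = 89 bp
Sorted largest to smallest: 89, 88, 53 bp.

89, 88, 53 bp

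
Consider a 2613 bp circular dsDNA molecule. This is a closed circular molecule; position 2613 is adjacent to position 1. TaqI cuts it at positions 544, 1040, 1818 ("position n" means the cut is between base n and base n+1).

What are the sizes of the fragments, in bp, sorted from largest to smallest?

1339, 778, 496 bp

Circular molecule, 3 cuts → 3 fragments:
  1040 − 544 = 496 bp
  1818 − 1040 = 778 bp
  wrap: 2613 − 1818 + 544 = 1339 bp
Sorted largest to smallest: 1339, 778, 496 bp.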